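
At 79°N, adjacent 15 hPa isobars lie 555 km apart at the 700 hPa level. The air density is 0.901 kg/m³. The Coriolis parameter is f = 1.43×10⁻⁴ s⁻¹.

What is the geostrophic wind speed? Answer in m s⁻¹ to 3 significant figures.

21.0 m s⁻¹

Pressure gradient: |∂P/∂n| = 1500 Pa / 555000 m = 2.70×10⁻³ Pa/m
Geostrophic balance (pressure-gradient force = Coriolis force):
V_g = (1/(fρ)) |∂P/∂n| = 2.70×10⁻³ / (1.43×10⁻⁴ × 0.901) = 21.0 m/s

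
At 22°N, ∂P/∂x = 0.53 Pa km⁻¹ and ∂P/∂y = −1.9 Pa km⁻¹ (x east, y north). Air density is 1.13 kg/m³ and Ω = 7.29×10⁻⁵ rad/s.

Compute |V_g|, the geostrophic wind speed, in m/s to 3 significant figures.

Coriolis parameter at 22°N:
f = 2Ω sin φ = 2 × 7.29×10⁻⁵ × sin 22° = 5.46×10⁻⁵ s⁻¹
Component geostrophic relations (x east, y north):
u_g = −(1/(fρ)) ∂P/∂y,  v_g = (1/(fρ)) ∂P/∂x
u_g = −(−1.9×10⁻³)/(5.46×10⁻⁵ × 1.13) = 30.8 m/s;  v_g = (0.53×10⁻³)/(5.46×10⁻⁵ × 1.13) = 8.59 m/s
|V_g| = √(u_g² + v_g²) = 32.0 m/s

32.0 m/s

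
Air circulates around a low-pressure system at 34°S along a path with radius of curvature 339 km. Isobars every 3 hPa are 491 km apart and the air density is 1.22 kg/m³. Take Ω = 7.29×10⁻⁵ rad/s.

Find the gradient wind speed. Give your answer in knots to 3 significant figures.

Coriolis parameter at 34°S:
f = 2Ω sin φ = 2 × 7.29×10⁻⁵ × sin 34° = 8.15×10⁻⁵ s⁻¹
Pressure gradient: |∂P/∂n| = 300 Pa / 491000 m = 6.11×10⁻⁴ Pa/m
Geostrophic speed: V_g = |∂P/∂n|/(fρ) = 6.11×10⁻⁴/(8.15×10⁻⁵ × 1.22) = 6.14 m/s
Around a low, centrifugal force acts outward with Coriolis, so pressure-gradient force balances both:
(1/ρ)|∂P/∂n| = fV + V²/R  →  V² + fR·V − fR·V_g = 0
With fR = 8.15×10⁻⁵ × 339×10³ m = 27.6 m/s:
V = [−fR + √((fR)² + 4 fR V_g)]/2 = [−27.6 + √(27.6² + 4×27.6×6.14)]/2 = 5.17 m/s
Subgeostrophic (V < V_g = 6.14 m/s), as expected around a low.
Converting: 5.17 m/s × 1.944 = 10.1 knots

10.1 knots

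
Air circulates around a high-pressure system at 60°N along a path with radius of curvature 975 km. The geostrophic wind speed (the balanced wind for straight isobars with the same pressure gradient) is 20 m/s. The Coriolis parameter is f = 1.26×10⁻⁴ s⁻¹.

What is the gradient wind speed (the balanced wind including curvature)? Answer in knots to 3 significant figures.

Around a high, pressure-gradient force acts outward with centrifugal, so Coriolis balances both:
fV = (1/ρ)|∂P/∂n| + V²/R  →  V² − fR·V + fR·V_g = 0
With fR = 1.26×10⁻⁴ × 975×10³ m = 123 m/s:
V = [fR − √((fR)² − 4 fR V_g)]/2 = [123 − √(123² − 4×123×20)]/2 = 25.1 m/s
Supergeostrophic (V > V_g = 20 m/s), as expected around a high.
Converting: 25.1 m/s × 1.944 = 48.9 knots

48.9 knots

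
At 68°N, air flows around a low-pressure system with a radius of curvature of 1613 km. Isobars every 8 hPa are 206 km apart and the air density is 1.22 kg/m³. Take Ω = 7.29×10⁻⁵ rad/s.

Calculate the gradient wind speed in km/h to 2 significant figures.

77 km/h

Coriolis parameter at 68°N:
f = 2Ω sin φ = 2 × 7.29×10⁻⁵ × sin 68° = 1.35×10⁻⁴ s⁻¹
Pressure gradient: |∂P/∂n| = 800 Pa / 206000 m = 3.88×10⁻³ Pa/m
Geostrophic speed: V_g = |∂P/∂n|/(fρ) = 3.88×10⁻³/(1.35×10⁻⁴ × 1.22) = 23.5 m/s
Around a low, centrifugal force acts outward with Coriolis, so pressure-gradient force balances both:
(1/ρ)|∂P/∂n| = fV + V²/R  →  V² + fR·V − fR·V_g = 0
With fR = 1.35×10⁻⁴ × 1613×10³ m = 218 m/s:
V = [−fR + √((fR)² + 4 fR V_g)]/2 = [−218 + √(218² + 4×218×23.5)]/2 = 21.4 m/s
Subgeostrophic (V < V_g = 23.5 m/s), as expected around a low.
Converting: 21.4 m/s × 3.6 = 77 km/h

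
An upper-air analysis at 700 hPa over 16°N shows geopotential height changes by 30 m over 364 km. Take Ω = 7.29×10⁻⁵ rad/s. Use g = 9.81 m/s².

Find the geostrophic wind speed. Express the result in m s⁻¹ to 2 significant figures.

20 m s⁻¹

Coriolis parameter at 16°N:
f = 2Ω sin φ = 2 × 7.29×10⁻⁵ × sin 16° = 4.02×10⁻⁵ s⁻¹
Height gradient: |∂Z/∂n| = 30 m / 364000 m = 8.24×10⁻⁵
On a pressure surface, geostrophic balance gives V_g = (g/f)|∂Z/∂n|:
V_g = 9.81 × 8.24×10⁻⁵ / 4.02×10⁻⁵ = 20.1 m/s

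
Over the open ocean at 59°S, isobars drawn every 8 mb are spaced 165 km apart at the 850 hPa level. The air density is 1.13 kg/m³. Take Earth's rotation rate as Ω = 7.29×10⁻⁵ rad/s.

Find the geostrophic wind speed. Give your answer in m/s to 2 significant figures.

34 m/s

Coriolis parameter at 59°S:
f = 2Ω sin φ = 2 × 7.29×10⁻⁵ × sin 59° = 1.25×10⁻⁴ s⁻¹
Pressure gradient: |∂P/∂n| = 800 Pa / 165000 m = 4.85×10⁻³ Pa/m
Geostrophic balance (pressure-gradient force = Coriolis force):
V_g = (1/(fρ)) |∂P/∂n| = 4.85×10⁻³ / (1.25×10⁻⁴ × 1.13) = 34.3 m/s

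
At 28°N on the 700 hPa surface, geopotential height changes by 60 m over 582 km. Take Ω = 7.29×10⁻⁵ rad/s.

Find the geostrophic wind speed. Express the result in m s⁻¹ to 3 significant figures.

14.8 m s⁻¹

Coriolis parameter at 28°N:
f = 2Ω sin φ = 2 × 7.29×10⁻⁵ × sin 28° = 6.84×10⁻⁵ s⁻¹
Height gradient: |∂Z/∂n| = 60 m / 582000 m = 1.03×10⁻⁴
On a pressure surface, geostrophic balance gives V_g = (g/f)|∂Z/∂n|:
V_g = 9.81 × 1.03×10⁻⁴ / 6.84×10⁻⁵ = 14.8 m/s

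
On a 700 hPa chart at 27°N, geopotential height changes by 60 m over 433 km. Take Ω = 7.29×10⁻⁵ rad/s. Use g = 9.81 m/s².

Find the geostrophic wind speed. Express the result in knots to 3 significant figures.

Coriolis parameter at 27°N:
f = 2Ω sin φ = 2 × 7.29×10⁻⁵ × sin 27° = 6.62×10⁻⁵ s⁻¹
Height gradient: |∂Z/∂n| = 60 m / 433000 m = 1.39×10⁻⁴
On a pressure surface, geostrophic balance gives V_g = (g/f)|∂Z/∂n|:
V_g = 9.81 × 1.39×10⁻⁴ / 6.62×10⁻⁵ = 20.5 m/s
Converting: 20.5 m/s × 1.944 = 39.9 knots

39.9 knots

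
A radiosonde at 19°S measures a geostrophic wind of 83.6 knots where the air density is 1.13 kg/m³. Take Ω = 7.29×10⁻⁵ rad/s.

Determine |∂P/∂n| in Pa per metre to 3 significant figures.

2.31×10⁻³ Pa/m

Coriolis parameter at 19°S:
f = 2Ω sin φ = 2 × 7.29×10⁻⁵ × sin 19° = 4.75×10⁻⁵ s⁻¹
Wind speed in SI: 83.6 knots = 43.0 m/s
Geostrophic balance rearranged: |∂P/∂n| = f ρ V_g
|∂P/∂n| = 4.75×10⁻⁵ × 1.13 × 43.0 = 2.31×10⁻³ Pa/m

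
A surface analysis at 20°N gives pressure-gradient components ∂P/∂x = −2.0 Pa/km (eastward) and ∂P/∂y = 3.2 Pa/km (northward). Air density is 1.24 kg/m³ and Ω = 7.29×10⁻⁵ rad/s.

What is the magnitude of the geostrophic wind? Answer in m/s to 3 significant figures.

Coriolis parameter at 20°N:
f = 2Ω sin φ = 2 × 7.29×10⁻⁵ × sin 20° = 4.99×10⁻⁵ s⁻¹
Component geostrophic relations (x east, y north):
u_g = −(1/(fρ)) ∂P/∂y,  v_g = (1/(fρ)) ∂P/∂x
u_g = −(3.2×10⁻³)/(4.99×10⁻⁵ × 1.24) = −51.8 m/s;  v_g = (−2.0×10⁻³)/(4.99×10⁻⁵ × 1.24) = −32.3 m/s
|V_g| = √(u_g² + v_g²) = 61.0 m/s

61.0 m/s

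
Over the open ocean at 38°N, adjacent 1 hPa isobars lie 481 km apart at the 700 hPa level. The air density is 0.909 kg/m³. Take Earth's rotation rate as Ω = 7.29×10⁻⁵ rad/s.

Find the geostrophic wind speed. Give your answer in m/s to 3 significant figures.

Coriolis parameter at 38°N:
f = 2Ω sin φ = 2 × 7.29×10⁻⁵ × sin 38° = 8.98×10⁻⁵ s⁻¹
Pressure gradient: |∂P/∂n| = 100 Pa / 481000 m = 2.08×10⁻⁴ Pa/m
Geostrophic balance (pressure-gradient force = Coriolis force):
V_g = (1/(fρ)) |∂P/∂n| = 2.08×10⁻⁴ / (8.98×10⁻⁵ × 0.909) = 2.55 m/s

2.55 m/s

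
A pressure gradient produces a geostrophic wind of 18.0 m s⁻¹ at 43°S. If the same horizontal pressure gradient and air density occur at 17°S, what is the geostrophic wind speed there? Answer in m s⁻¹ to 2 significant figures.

With the same pressure gradient and density, V_g ∝ 1/f ∝ 1/sin φ.
V₂ = V₁ · sin φ₁ / sin φ₂ = 18.0 × sin 43° / sin 17°
V₂ = 18.0 × 0.6820/0.2924 = 42 m s⁻¹

42 m s⁻¹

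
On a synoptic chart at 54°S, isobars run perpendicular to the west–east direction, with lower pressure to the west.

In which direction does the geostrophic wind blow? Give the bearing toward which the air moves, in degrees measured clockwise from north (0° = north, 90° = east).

The pressure-gradient force points toward the west (bearing 270°).
Geostrophic balance: in the Southern Hemisphere the Coriolis force deflects motion to the left, so the geostrophic wind blows 90° to the left of the pressure-gradient force (low pressure on the right).
Rotating 270° by 90° counterclockwise gives 180° — the wind blows toward the south.

180°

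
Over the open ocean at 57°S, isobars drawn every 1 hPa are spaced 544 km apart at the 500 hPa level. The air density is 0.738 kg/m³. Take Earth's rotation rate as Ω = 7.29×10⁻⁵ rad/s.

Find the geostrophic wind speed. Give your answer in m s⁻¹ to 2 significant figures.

Coriolis parameter at 57°S:
f = 2Ω sin φ = 2 × 7.29×10⁻⁵ × sin 57° = 1.22×10⁻⁴ s⁻¹
Pressure gradient: |∂P/∂n| = 100 Pa / 544000 m = 1.84×10⁻⁴ Pa/m
Geostrophic balance (pressure-gradient force = Coriolis force):
V_g = (1/(fρ)) |∂P/∂n| = 1.84×10⁻⁴ / (1.22×10⁻⁴ × 0.738) = 2.04 m/s

2.0 m s⁻¹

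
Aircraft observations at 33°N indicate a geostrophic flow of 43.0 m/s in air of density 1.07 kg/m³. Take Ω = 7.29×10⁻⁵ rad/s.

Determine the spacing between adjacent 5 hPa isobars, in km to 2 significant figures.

Coriolis parameter at 33°N:
f = 2Ω sin φ = 2 × 7.29×10⁻⁵ × sin 33° = 7.94×10⁻⁵ s⁻¹
Geostrophic balance rearranged: |∂P/∂n| = f ρ V_g
|∂P/∂n| = 7.94×10⁻⁵ × 1.07 × 43.0 = 3.65×10⁻³ Pa/m
Isobar spacing: Δn = ΔP/|∂P/∂n| = 500 Pa / 3.65×10⁻³ Pa/m = 136852 m ≈ 140 km

140 km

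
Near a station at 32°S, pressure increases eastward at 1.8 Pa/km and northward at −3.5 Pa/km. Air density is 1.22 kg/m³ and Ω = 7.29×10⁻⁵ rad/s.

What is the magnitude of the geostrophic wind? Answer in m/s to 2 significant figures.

42 m/s

Coriolis parameter at 32°S:
f = 2Ω sin φ = 2 × 7.29×10⁻⁵ × sin 32° = 7.73×10⁻⁵ s⁻¹
In the Southern Hemisphere f is negative: f = −7.73×10⁻⁵ s⁻¹.
Component geostrophic relations (x east, y north):
u_g = −(1/(fρ)) ∂P/∂y,  v_g = (1/(fρ)) ∂P/∂x
u_g = −(−3.5×10⁻³)/(−7.73×10⁻⁵ × 1.22) = −37.1 m/s;  v_g = (1.8×10⁻³)/(−7.73×10⁻⁵ × 1.22) = −19.1 m/s
|V_g| = √(u_g² + v_g²) = 41.8 m/s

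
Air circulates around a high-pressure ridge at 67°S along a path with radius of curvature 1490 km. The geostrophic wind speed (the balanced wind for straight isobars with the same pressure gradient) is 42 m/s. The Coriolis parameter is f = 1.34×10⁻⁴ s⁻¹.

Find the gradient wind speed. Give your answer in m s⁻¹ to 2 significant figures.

Around a high, pressure-gradient force acts outward with centrifugal, so Coriolis balances both:
fV = (1/ρ)|∂P/∂n| + V²/R  →  V² − fR·V + fR·V_g = 0
With fR = 1.34×10⁻⁴ × 1490×10³ m = 200 m/s:
V = [fR − √((fR)² − 4 fR V_g)]/2 = [200 − √(200² − 4×200×42)]/2 = 60.1 m/s
Supergeostrophic (V > V_g = 42 m/s), as expected around a high.

60 m s⁻¹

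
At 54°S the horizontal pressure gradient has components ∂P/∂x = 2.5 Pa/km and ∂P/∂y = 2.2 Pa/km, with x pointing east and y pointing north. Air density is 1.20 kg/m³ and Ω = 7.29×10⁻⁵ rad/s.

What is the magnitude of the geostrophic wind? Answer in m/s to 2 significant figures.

Coriolis parameter at 54°S:
f = 2Ω sin φ = 2 × 7.29×10⁻⁵ × sin 54° = 1.18×10⁻⁴ s⁻¹
In the Southern Hemisphere f is negative: f = −1.18×10⁻⁴ s⁻¹.
Component geostrophic relations (x east, y north):
u_g = −(1/(fρ)) ∂P/∂y,  v_g = (1/(fρ)) ∂P/∂x
u_g = −(2.2×10⁻³)/(−1.18×10⁻⁴ × 1.20) = 15.5 m/s;  v_g = (2.5×10⁻³)/(−1.18×10⁻⁴ × 1.20) = −17.7 m/s
|V_g| = √(u_g² + v_g²) = 23.5 m/s

24 m/s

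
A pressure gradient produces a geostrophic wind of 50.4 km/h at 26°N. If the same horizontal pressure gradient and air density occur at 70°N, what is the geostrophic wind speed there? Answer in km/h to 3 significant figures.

23.5 km/h

With the same pressure gradient and density, V_g ∝ 1/f ∝ 1/sin φ.
V₂ = V₁ · sin φ₁ / sin φ₂ = 50.4 × sin 26° / sin 70°
V₂ = 50.4 × 0.4384/0.9397 = 23.5 km/h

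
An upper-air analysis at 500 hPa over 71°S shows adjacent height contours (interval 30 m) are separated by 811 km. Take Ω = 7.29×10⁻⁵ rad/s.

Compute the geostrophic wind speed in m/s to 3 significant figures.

2.63 m/s

Coriolis parameter at 71°S:
f = 2Ω sin φ = 2 × 7.29×10⁻⁵ × sin 71° = 1.38×10⁻⁴ s⁻¹
Height gradient: |∂Z/∂n| = 30 m / 811000 m = 3.70×10⁻⁵
On a pressure surface, geostrophic balance gives V_g = (g/f)|∂Z/∂n|:
V_g = 9.81 × 3.70×10⁻⁵ / 1.38×10⁻⁴ = 2.63 m/s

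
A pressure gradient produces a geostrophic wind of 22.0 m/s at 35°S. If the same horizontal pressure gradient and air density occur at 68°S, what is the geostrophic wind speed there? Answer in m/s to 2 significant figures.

With the same pressure gradient and density, V_g ∝ 1/f ∝ 1/sin φ.
V₂ = V₁ · sin φ₁ / sin φ₂ = 22.0 × sin 35° / sin 68°
V₂ = 22.0 × 0.5736/0.9272 = 14 m/s

14 m/s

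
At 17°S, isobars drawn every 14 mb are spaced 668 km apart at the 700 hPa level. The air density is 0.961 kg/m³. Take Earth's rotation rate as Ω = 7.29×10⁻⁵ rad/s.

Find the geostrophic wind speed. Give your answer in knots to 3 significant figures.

Coriolis parameter at 17°S:
f = 2Ω sin φ = 2 × 7.29×10⁻⁵ × sin 17° = 4.26×10⁻⁵ s⁻¹
Pressure gradient: |∂P/∂n| = 1400 Pa / 668000 m = 2.10×10⁻³ Pa/m
Geostrophic balance (pressure-gradient force = Coriolis force):
V_g = (1/(fρ)) |∂P/∂n| = 2.10×10⁻³ / (4.26×10⁻⁵ × 0.961) = 51.2 m/s
Converting: 51.2 m/s × 1.944 = 99.4 knots

99.4 knots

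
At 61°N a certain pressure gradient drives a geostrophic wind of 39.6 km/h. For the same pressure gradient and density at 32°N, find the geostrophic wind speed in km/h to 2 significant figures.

65 km/h

With the same pressure gradient and density, V_g ∝ 1/f ∝ 1/sin φ.
V₂ = V₁ · sin φ₁ / sin φ₂ = 39.6 × sin 61° / sin 32°
V₂ = 39.6 × 0.8746/0.5299 = 65 km/h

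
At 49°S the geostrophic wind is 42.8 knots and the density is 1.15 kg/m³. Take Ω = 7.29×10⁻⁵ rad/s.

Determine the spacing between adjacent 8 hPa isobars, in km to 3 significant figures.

Coriolis parameter at 49°S:
f = 2Ω sin φ = 2 × 7.29×10⁻⁵ × sin 49° = 1.10×10⁻⁴ s⁻¹
Wind speed in SI: 42.8 knots = 22.0 m/s
Geostrophic balance rearranged: |∂P/∂n| = f ρ V_g
|∂P/∂n| = 1.10×10⁻⁴ × 1.15 × 22.0 = 2.79×10⁻³ Pa/m
Isobar spacing: Δn = ΔP/|∂P/∂n| = 800 Pa / 2.79×10⁻³ Pa/m = 287126 m ≈ 287 km

287 km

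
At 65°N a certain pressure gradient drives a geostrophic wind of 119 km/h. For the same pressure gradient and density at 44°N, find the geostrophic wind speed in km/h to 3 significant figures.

With the same pressure gradient and density, V_g ∝ 1/f ∝ 1/sin φ.
V₂ = V₁ · sin φ₁ / sin φ₂ = 119 × sin 65° / sin 44°
V₂ = 119 × 0.9063/0.6947 = 155 km/h

155 km/h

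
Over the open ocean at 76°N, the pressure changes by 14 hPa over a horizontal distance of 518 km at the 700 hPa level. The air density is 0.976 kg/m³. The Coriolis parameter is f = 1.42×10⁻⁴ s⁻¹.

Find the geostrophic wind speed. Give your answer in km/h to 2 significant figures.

Pressure gradient: |∂P/∂n| = 1400 Pa / 518000 m = 2.70×10⁻³ Pa/m
Geostrophic balance (pressure-gradient force = Coriolis force):
V_g = (1/(fρ)) |∂P/∂n| = 2.70×10⁻³ / (1.42×10⁻⁴ × 0.976) = 19.5 m/s
Converting: 19.5 m/s × 3.6 = 70 km/h

70 km/h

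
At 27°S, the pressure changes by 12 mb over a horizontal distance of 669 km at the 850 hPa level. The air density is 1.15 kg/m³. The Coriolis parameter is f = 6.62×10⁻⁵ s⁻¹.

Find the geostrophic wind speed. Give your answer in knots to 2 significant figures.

46 knots

Pressure gradient: |∂P/∂n| = 1200 Pa / 669000 m = 1.79×10⁻³ Pa/m
Geostrophic balance (pressure-gradient force = Coriolis force):
V_g = (1/(fρ)) |∂P/∂n| = 1.79×10⁻³ / (6.62×10⁻⁵ × 1.15) = 23.6 m/s
Converting: 23.6 m/s × 1.944 = 46 knots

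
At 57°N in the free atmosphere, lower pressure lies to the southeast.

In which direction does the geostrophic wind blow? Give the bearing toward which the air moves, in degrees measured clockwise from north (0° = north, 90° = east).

225°

The pressure-gradient force points toward the southeast (bearing 135°).
Geostrophic balance: in the Northern Hemisphere the Coriolis force deflects motion to the right, so the geostrophic wind blows 90° to the right of the pressure-gradient force (low pressure on the left).
Rotating 135° by 90° clockwise gives 225° — the wind blows toward the southwest.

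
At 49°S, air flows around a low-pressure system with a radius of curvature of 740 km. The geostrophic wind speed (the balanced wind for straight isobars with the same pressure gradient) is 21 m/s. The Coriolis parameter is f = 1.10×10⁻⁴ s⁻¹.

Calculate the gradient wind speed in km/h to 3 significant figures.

Around a low, centrifugal force acts outward with Coriolis, so pressure-gradient force balances both:
(1/ρ)|∂P/∂n| = fV + V²/R  →  V² + fR·V − fR·V_g = 0
With fR = 1.10×10⁻⁴ × 740×10³ m = 81.4 m/s:
V = [−fR + √((fR)² + 4 fR V_g)]/2 = [−81.4 + √(81.4² + 4×81.4×21)]/2 = 17.3 m/s
Subgeostrophic (V < V_g = 21 m/s), as expected around a low.
Converting: 17.3 m/s × 3.6 = 62.3 km/h

62.3 km/h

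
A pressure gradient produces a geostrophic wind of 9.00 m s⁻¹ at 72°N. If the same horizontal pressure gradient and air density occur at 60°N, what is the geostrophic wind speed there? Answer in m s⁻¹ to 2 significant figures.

With the same pressure gradient and density, V_g ∝ 1/f ∝ 1/sin φ.
V₂ = V₁ · sin φ₁ / sin φ₂ = 9.00 × sin 72° / sin 60°
V₂ = 9.00 × 0.9511/0.8660 = 9.9 m s⁻¹

9.9 m s⁻¹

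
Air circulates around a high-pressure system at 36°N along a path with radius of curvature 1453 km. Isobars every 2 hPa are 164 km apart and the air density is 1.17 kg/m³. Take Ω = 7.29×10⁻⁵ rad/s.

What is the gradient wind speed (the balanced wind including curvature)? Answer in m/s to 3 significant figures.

Coriolis parameter at 36°N:
f = 2Ω sin φ = 2 × 7.29×10⁻⁵ × sin 36° = 8.57×10⁻⁵ s⁻¹
Pressure gradient: |∂P/∂n| = 200 Pa / 164000 m = 1.22×10⁻³ Pa/m
Geostrophic speed: V_g = |∂P/∂n|/(fρ) = 1.22×10⁻³/(8.57×10⁻⁵ × 1.17) = 12.2 m/s
Around a high, pressure-gradient force acts outward with centrifugal, so Coriolis balances both:
fV = (1/ρ)|∂P/∂n| + V²/R  →  V² − fR·V + fR·V_g = 0
With fR = 8.57×10⁻⁵ × 1453×10³ m = 125 m/s:
V = [fR − √((fR)² − 4 fR V_g)]/2 = [125 − √(125² − 4×125×12.2)]/2 = 13.7 m/s
Supergeostrophic (V > V_g = 12.2 m/s), as expected around a high.

13.7 m/s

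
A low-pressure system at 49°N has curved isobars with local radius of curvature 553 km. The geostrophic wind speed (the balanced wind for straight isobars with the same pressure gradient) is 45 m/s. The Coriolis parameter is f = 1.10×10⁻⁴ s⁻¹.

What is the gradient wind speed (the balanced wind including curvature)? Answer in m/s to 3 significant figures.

Around a low, centrifugal force acts outward with Coriolis, so pressure-gradient force balances both:
(1/ρ)|∂P/∂n| = fV + V²/R  →  V² + fR·V − fR·V_g = 0
With fR = 1.10×10⁻⁴ × 553×10³ m = 60.8 m/s:
V = [−fR + √((fR)² + 4 fR V_g)]/2 = [−60.8 + √(60.8² + 4×60.8×45)]/2 = 30.1 m/s
Subgeostrophic (V < V_g = 45 m/s), as expected around a low.

30.1 m/s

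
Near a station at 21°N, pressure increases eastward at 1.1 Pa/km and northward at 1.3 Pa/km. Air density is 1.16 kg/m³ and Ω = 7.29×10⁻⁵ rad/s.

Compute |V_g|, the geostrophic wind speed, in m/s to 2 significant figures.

28 m/s

Coriolis parameter at 21°N:
f = 2Ω sin φ = 2 × 7.29×10⁻⁵ × sin 21° = 5.23×10⁻⁵ s⁻¹
Component geostrophic relations (x east, y north):
u_g = −(1/(fρ)) ∂P/∂y,  v_g = (1/(fρ)) ∂P/∂x
u_g = −(1.3×10⁻³)/(5.23×10⁻⁵ × 1.16) = −21.4 m/s;  v_g = (1.1×10⁻³)/(5.23×10⁻⁵ × 1.16) = 18.1 m/s
|V_g| = √(u_g² + v_g²) = 28.1 m/s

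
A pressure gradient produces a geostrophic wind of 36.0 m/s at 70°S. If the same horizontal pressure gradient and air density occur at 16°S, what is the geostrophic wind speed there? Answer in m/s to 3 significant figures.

123 m/s

With the same pressure gradient and density, V_g ∝ 1/f ∝ 1/sin φ.
V₂ = V₁ · sin φ₁ / sin φ₂ = 36.0 × sin 70° / sin 16°
V₂ = 36.0 × 0.9397/0.2756 = 123 m/s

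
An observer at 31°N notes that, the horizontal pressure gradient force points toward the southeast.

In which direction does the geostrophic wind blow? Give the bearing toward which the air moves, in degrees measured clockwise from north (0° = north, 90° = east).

225°

The pressure-gradient force points toward the southeast (bearing 135°).
Geostrophic balance: in the Northern Hemisphere the Coriolis force deflects motion to the right, so the geostrophic wind blows 90° to the right of the pressure-gradient force (low pressure on the left).
Rotating 135° by 90° clockwise gives 225° — the wind blows toward the southwest.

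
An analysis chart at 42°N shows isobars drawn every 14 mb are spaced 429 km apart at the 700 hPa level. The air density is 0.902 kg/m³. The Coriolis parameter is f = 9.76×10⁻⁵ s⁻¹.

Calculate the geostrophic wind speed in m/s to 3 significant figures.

Pressure gradient: |∂P/∂n| = 1400 Pa / 429000 m = 3.26×10⁻³ Pa/m
Geostrophic balance (pressure-gradient force = Coriolis force):
V_g = (1/(fρ)) |∂P/∂n| = 3.26×10⁻³ / (9.76×10⁻⁵ × 0.902) = 37.1 m/s

37.1 m/s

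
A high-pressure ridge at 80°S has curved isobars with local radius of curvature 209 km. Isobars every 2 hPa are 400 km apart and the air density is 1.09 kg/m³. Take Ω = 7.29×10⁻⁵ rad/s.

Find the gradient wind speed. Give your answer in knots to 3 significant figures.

Coriolis parameter at 80°S:
f = 2Ω sin φ = 2 × 7.29×10⁻⁵ × sin 80° = 1.44×10⁻⁴ s⁻¹
Pressure gradient: |∂P/∂n| = 200 Pa / 400000 m = 5.00×10⁻⁴ Pa/m
Geostrophic speed: V_g = |∂P/∂n|/(fρ) = 5.00×10⁻⁴/(1.44×10⁻⁴ × 1.09) = 3.19 m/s
Around a high, pressure-gradient force acts outward with centrifugal, so Coriolis balances both:
fV = (1/ρ)|∂P/∂n| + V²/R  →  V² − fR·V + fR·V_g = 0
With fR = 1.44×10⁻⁴ × 209×10³ m = 30.0 m/s:
V = [fR − √((fR)² − 4 fR V_g)]/2 = [30.0 − √(30.0² − 4×30.0×3.19)]/2 = 3.64 m/s
Supergeostrophic (V > V_g = 3.19 m/s), as expected around a high.
Converting: 3.64 m/s × 1.944 = 7.07 knots

7.07 knots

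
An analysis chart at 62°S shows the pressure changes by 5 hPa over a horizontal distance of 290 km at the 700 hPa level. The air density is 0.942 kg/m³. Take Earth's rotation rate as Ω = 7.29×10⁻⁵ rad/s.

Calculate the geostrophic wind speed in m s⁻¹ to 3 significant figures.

Coriolis parameter at 62°S:
f = 2Ω sin φ = 2 × 7.29×10⁻⁵ × sin 62° = 1.29×10⁻⁴ s⁻¹
Pressure gradient: |∂P/∂n| = 500 Pa / 290000 m = 1.72×10⁻³ Pa/m
Geostrophic balance (pressure-gradient force = Coriolis force):
V_g = (1/(fρ)) |∂P/∂n| = 1.72×10⁻³ / (1.29×10⁻⁴ × 0.942) = 14.2 m/s

14.2 m s⁻¹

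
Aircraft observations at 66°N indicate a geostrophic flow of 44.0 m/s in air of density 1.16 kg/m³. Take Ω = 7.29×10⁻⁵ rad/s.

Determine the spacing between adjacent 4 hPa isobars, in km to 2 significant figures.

Coriolis parameter at 66°N:
f = 2Ω sin φ = 2 × 7.29×10⁻⁵ × sin 66° = 1.33×10⁻⁴ s⁻¹
Geostrophic balance rearranged: |∂P/∂n| = f ρ V_g
|∂P/∂n| = 1.33×10⁻⁴ × 1.16 × 44.0 = 6.80×10⁻³ Pa/m
Isobar spacing: Δn = ΔP/|∂P/∂n| = 400 Pa / 6.80×10⁻³ Pa/m = 58839 m ≈ 59 km

59 km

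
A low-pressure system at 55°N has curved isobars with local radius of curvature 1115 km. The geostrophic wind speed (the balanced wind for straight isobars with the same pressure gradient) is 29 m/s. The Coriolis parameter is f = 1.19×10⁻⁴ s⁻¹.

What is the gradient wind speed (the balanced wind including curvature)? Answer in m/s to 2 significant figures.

24 m/s

Around a low, centrifugal force acts outward with Coriolis, so pressure-gradient force balances both:
(1/ρ)|∂P/∂n| = fV + V²/R  →  V² + fR·V − fR·V_g = 0
With fR = 1.19×10⁻⁴ × 1115×10³ m = 133 m/s:
V = [−fR + √((fR)² + 4 fR V_g)]/2 = [−133 + √(133² + 4×133×29)]/2 = 24.5 m/s
Subgeostrophic (V < V_g = 29 m/s), as expected around a low.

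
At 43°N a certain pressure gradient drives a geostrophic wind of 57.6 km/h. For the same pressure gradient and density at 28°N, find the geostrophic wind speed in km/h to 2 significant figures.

84 km/h

With the same pressure gradient and density, V_g ∝ 1/f ∝ 1/sin φ.
V₂ = V₁ · sin φ₁ / sin φ₂ = 57.6 × sin 43° / sin 28°
V₂ = 57.6 × 0.6820/0.4695 = 84 km/h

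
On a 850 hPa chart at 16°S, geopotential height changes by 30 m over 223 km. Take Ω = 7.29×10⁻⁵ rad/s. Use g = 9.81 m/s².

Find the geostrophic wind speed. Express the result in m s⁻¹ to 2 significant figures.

Coriolis parameter at 16°S:
f = 2Ω sin φ = 2 × 7.29×10⁻⁵ × sin 16° = 4.02×10⁻⁵ s⁻¹
Height gradient: |∂Z/∂n| = 30 m / 223000 m = 1.35×10⁻⁴
On a pressure surface, geostrophic balance gives V_g = (g/f)|∂Z/∂n|:
V_g = 9.81 × 1.35×10⁻⁴ / 4.02×10⁻⁵ = 32.8 m/s

33 m s⁻¹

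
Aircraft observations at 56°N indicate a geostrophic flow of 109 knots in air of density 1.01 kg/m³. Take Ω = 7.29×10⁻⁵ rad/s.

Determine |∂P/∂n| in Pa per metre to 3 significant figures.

Coriolis parameter at 56°N:
f = 2Ω sin φ = 2 × 7.29×10⁻⁵ × sin 56° = 1.21×10⁻⁴ s⁻¹
Wind speed in SI: 109 knots = 56.1 m/s
Geostrophic balance rearranged: |∂P/∂n| = f ρ V_g
|∂P/∂n| = 1.21×10⁻⁴ × 1.01 × 56.1 = 6.85×10⁻³ Pa/m

6.85×10⁻³ Pa/m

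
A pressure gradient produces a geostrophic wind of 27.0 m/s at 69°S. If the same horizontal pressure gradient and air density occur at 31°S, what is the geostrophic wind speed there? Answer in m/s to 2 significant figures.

49 m/s

With the same pressure gradient and density, V_g ∝ 1/f ∝ 1/sin φ.
V₂ = V₁ · sin φ₁ / sin φ₂ = 27.0 × sin 69° / sin 31°
V₂ = 27.0 × 0.9336/0.5150 = 49 m/s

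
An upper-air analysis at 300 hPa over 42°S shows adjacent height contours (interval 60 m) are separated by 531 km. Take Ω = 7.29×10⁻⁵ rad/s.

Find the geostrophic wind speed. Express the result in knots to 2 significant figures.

Coriolis parameter at 42°S:
f = 2Ω sin φ = 2 × 7.29×10⁻⁵ × sin 42° = 9.76×10⁻⁵ s⁻¹
Height gradient: |∂Z/∂n| = 60 m / 531000 m = 1.13×10⁻⁴
On a pressure surface, geostrophic balance gives V_g = (g/f)|∂Z/∂n|:
V_g = 9.81 × 1.13×10⁻⁴ / 9.76×10⁻⁵ = 11.4 m/s
Converting: 11.4 m/s × 1.944 = 22 knots

22 knots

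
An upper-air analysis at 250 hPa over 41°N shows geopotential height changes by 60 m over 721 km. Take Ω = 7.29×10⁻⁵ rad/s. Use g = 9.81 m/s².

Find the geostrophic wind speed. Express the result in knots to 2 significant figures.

Coriolis parameter at 41°N:
f = 2Ω sin φ = 2 × 7.29×10⁻⁵ × sin 41° = 9.57×10⁻⁵ s⁻¹
Height gradient: |∂Z/∂n| = 60 m / 721000 m = 8.32×10⁻⁵
On a pressure surface, geostrophic balance gives V_g = (g/f)|∂Z/∂n|:
V_g = 9.81 × 8.32×10⁻⁵ / 9.57×10⁻⁵ = 8.53 m/s
Converting: 8.53 m/s × 1.944 = 17 knots

17 knots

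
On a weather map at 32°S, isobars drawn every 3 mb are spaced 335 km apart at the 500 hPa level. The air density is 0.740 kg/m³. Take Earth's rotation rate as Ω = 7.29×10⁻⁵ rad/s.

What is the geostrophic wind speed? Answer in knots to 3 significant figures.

30.4 knots

Coriolis parameter at 32°S:
f = 2Ω sin φ = 2 × 7.29×10⁻⁵ × sin 32° = 7.73×10⁻⁵ s⁻¹
Pressure gradient: |∂P/∂n| = 300 Pa / 335000 m = 8.96×10⁻⁴ Pa/m
Geostrophic balance (pressure-gradient force = Coriolis force):
V_g = (1/(fρ)) |∂P/∂n| = 8.96×10⁻⁴ / (7.73×10⁻⁵ × 0.740) = 15.7 m/s
Converting: 15.7 m/s × 1.944 = 30.4 knots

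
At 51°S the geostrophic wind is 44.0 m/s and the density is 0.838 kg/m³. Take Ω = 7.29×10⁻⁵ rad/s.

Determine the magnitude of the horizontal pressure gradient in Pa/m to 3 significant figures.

Coriolis parameter at 51°S:
f = 2Ω sin φ = 2 × 7.29×10⁻⁵ × sin 51° = 1.13×10⁻⁴ s⁻¹
Geostrophic balance rearranged: |∂P/∂n| = f ρ V_g
|∂P/∂n| = 1.13×10⁻⁴ × 0.838 × 44.0 = 4.18×10⁻³ Pa/m

4.18×10⁻³ Pa/m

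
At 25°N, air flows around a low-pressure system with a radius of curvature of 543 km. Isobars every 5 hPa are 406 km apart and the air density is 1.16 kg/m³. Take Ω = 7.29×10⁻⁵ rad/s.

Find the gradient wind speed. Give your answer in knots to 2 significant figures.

24 knots

Coriolis parameter at 25°N:
f = 2Ω sin φ = 2 × 7.29×10⁻⁵ × sin 25° = 6.16×10⁻⁵ s⁻¹
Pressure gradient: |∂P/∂n| = 500 Pa / 406000 m = 1.23×10⁻³ Pa/m
Geostrophic speed: V_g = |∂P/∂n|/(fρ) = 1.23×10⁻³/(6.16×10⁻⁵ × 1.16) = 17.2 m/s
Around a low, centrifugal force acts outward with Coriolis, so pressure-gradient force balances both:
(1/ρ)|∂P/∂n| = fV + V²/R  →  V² + fR·V − fR·V_g = 0
With fR = 6.16×10⁻⁵ × 543×10³ m = 33.5 m/s:
V = [−fR + √((fR)² + 4 fR V_g)]/2 = [−33.5 + √(33.5² + 4×33.5×17.2)]/2 = 12.5 m/s
Subgeostrophic (V < V_g = 17.2 m/s), as expected around a low.
Converting: 12.5 m/s × 1.944 = 24 knots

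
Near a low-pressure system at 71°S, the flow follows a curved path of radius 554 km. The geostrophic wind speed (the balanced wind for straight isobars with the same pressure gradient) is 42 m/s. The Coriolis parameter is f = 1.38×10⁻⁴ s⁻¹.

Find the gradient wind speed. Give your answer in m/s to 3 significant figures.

Around a low, centrifugal force acts outward with Coriolis, so pressure-gradient force balances both:
(1/ρ)|∂P/∂n| = fV + V²/R  →  V² + fR·V − fR·V_g = 0
With fR = 1.38×10⁻⁴ × 554×10³ m = 76.5 m/s:
V = [−fR + √((fR)² + 4 fR V_g)]/2 = [−76.5 + √(76.5² + 4×76.5×42)]/2 = 30.1 m/s
Subgeostrophic (V < V_g = 42 m/s), as expected around a low.

30.1 m/s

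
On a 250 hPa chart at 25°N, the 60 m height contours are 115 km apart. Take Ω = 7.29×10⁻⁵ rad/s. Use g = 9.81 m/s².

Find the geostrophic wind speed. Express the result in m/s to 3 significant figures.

83.1 m/s

Coriolis parameter at 25°N:
f = 2Ω sin φ = 2 × 7.29×10⁻⁵ × sin 25° = 6.16×10⁻⁵ s⁻¹
Height gradient: |∂Z/∂n| = 60 m / 115000 m = 5.22×10⁻⁴
On a pressure surface, geostrophic balance gives V_g = (g/f)|∂Z/∂n|:
V_g = 9.81 × 5.22×10⁻⁴ / 6.16×10⁻⁵ = 83.1 m/s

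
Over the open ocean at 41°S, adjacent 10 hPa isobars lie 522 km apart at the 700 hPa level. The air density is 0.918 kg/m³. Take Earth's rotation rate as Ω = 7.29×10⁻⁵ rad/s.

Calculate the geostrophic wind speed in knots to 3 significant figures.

Coriolis parameter at 41°S:
f = 2Ω sin φ = 2 × 7.29×10⁻⁵ × sin 41° = 9.57×10⁻⁵ s⁻¹
Pressure gradient: |∂P/∂n| = 1000 Pa / 522000 m = 1.92×10⁻³ Pa/m
Geostrophic balance (pressure-gradient force = Coriolis force):
V_g = (1/(fρ)) |∂P/∂n| = 1.92×10⁻³ / (9.57×10⁻⁵ × 0.918) = 21.8 m/s
Converting: 21.8 m/s × 1.944 = 42.4 knots

42.4 knots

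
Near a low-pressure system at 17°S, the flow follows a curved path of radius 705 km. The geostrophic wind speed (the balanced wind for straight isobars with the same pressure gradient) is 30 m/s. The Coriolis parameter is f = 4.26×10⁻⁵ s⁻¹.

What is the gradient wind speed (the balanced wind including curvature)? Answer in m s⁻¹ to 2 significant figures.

19 m s⁻¹

Around a low, centrifugal force acts outward with Coriolis, so pressure-gradient force balances both:
(1/ρ)|∂P/∂n| = fV + V²/R  →  V² + fR·V − fR·V_g = 0
With fR = 4.26×10⁻⁵ × 705×10³ m = 30.0 m/s:
V = [−fR + √((fR)² + 4 fR V_g)]/2 = [−30.0 + √(30.0² + 4×30.0×30)]/2 = 18.5 m/s
Subgeostrophic (V < V_g = 30 m/s), as expected around a low.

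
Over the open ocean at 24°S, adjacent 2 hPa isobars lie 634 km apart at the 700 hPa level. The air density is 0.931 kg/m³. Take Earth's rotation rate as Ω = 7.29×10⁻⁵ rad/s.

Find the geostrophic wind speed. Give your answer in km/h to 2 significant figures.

21 km/h

Coriolis parameter at 24°S:
f = 2Ω sin φ = 2 × 7.29×10⁻⁵ × sin 24° = 5.93×10⁻⁵ s⁻¹
Pressure gradient: |∂P/∂n| = 200 Pa / 634000 m = 3.15×10⁻⁴ Pa/m
Geostrophic balance (pressure-gradient force = Coriolis force):
V_g = (1/(fρ)) |∂P/∂n| = 3.15×10⁻⁴ / (5.93×10⁻⁵ × 0.931) = 5.71 m/s
Converting: 5.71 m/s × 3.6 = 21 km/h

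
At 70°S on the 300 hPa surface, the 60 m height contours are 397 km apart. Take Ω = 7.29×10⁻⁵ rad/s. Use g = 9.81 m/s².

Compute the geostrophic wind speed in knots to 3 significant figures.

Coriolis parameter at 70°S:
f = 2Ω sin φ = 2 × 7.29×10⁻⁵ × sin 70° = 1.37×10⁻⁴ s⁻¹
Height gradient: |∂Z/∂n| = 60 m / 397000 m = 1.51×10⁻⁴
On a pressure surface, geostrophic balance gives V_g = (g/f)|∂Z/∂n|:
V_g = 9.81 × 1.51×10⁻⁴ / 1.37×10⁻⁴ = 10.8 m/s
Converting: 10.8 m/s × 1.944 = 21.0 knots

21.0 knots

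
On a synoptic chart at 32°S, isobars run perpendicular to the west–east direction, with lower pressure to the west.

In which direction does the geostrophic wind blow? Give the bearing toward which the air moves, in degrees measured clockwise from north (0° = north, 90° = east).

The pressure-gradient force points toward the west (bearing 270°).
Geostrophic balance: in the Southern Hemisphere the Coriolis force deflects motion to the left, so the geostrophic wind blows 90° to the left of the pressure-gradient force (low pressure on the right).
Rotating 270° by 90° counterclockwise gives 180° — the wind blows toward the south.

180°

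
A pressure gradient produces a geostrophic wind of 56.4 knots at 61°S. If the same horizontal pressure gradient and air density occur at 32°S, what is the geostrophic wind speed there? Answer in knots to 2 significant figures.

With the same pressure gradient and density, V_g ∝ 1/f ∝ 1/sin φ.
V₂ = V₁ · sin φ₁ / sin φ₂ = 56.4 × sin 61° / sin 32°
V₂ = 56.4 × 0.8746/0.5299 = 93 knots

93 knots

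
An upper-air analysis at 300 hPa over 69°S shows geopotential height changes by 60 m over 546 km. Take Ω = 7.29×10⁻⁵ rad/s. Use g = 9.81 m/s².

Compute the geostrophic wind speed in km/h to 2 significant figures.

Coriolis parameter at 69°S:
f = 2Ω sin φ = 2 × 7.29×10⁻⁵ × sin 69° = 1.36×10⁻⁴ s⁻¹
Height gradient: |∂Z/∂n| = 60 m / 546000 m = 1.10×10⁻⁴
On a pressure surface, geostrophic balance gives V_g = (g/f)|∂Z/∂n|:
V_g = 9.81 × 1.10×10⁻⁴ / 1.36×10⁻⁴ = 7.92 m/s
Converting: 7.92 m/s × 3.6 = 29 km/h

29 km/h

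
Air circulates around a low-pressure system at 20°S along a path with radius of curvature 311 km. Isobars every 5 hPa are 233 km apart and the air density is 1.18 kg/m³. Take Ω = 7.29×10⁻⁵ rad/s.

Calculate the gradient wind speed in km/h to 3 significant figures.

Coriolis parameter at 20°S:
f = 2Ω sin φ = 2 × 7.29×10⁻⁵ × sin 20° = 4.99×10⁻⁵ s⁻¹
Pressure gradient: |∂P/∂n| = 500 Pa / 233000 m = 2.15×10⁻³ Pa/m
Geostrophic speed: V_g = |∂P/∂n|/(fρ) = 2.15×10⁻³/(4.99×10⁻⁵ × 1.18) = 36.5 m/s
Around a low, centrifugal force acts outward with Coriolis, so pressure-gradient force balances both:
(1/ρ)|∂P/∂n| = fV + V²/R  →  V² + fR·V − fR·V_g = 0
With fR = 4.99×10⁻⁵ × 311×10³ m = 15.5 m/s:
V = [−fR + √((fR)² + 4 fR V_g)]/2 = [−15.5 + √(15.5² + 4×15.5×36.5)]/2 = 17.3 m/s
Subgeostrophic (V < V_g = 36.5 m/s), as expected around a low.
Converting: 17.3 m/s × 3.6 = 62.1 km/h

62.1 km/h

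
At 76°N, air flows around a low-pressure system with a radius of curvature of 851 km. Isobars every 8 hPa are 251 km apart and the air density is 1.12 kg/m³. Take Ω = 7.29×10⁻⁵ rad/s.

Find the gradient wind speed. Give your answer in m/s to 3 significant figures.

Coriolis parameter at 76°N:
f = 2Ω sin φ = 2 × 7.29×10⁻⁵ × sin 76° = 1.41×10⁻⁴ s⁻¹
Pressure gradient: |∂P/∂n| = 800 Pa / 251000 m = 3.19×10⁻³ Pa/m
Geostrophic speed: V_g = |∂P/∂n|/(fρ) = 3.19×10⁻³/(1.41×10⁻⁴ × 1.12) = 20.1 m/s
Around a low, centrifugal force acts outward with Coriolis, so pressure-gradient force balances both:
(1/ρ)|∂P/∂n| = fV + V²/R  →  V² + fR·V − fR·V_g = 0
With fR = 1.41×10⁻⁴ × 851×10³ m = 120 m/s:
V = [−fR + √((fR)² + 4 fR V_g)]/2 = [−120 + √(120² + 4×120×20.1)]/2 = 17.6 m/s
Subgeostrophic (V < V_g = 20.1 m/s), as expected around a low.

17.6 m/s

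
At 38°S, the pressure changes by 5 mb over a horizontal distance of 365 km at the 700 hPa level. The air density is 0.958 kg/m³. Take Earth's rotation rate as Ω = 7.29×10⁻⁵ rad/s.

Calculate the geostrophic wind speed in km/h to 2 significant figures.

Coriolis parameter at 38°S:
f = 2Ω sin φ = 2 × 7.29×10⁻⁵ × sin 38° = 8.98×10⁻⁵ s⁻¹
Pressure gradient: |∂P/∂n| = 500 Pa / 365000 m = 1.37×10⁻³ Pa/m
Geostrophic balance (pressure-gradient force = Coriolis force):
V_g = (1/(fρ)) |∂P/∂n| = 1.37×10⁻³ / (8.98×10⁻⁵ × 0.958) = 15.9 m/s
Converting: 15.9 m/s × 3.6 = 57 km/h

57 km/h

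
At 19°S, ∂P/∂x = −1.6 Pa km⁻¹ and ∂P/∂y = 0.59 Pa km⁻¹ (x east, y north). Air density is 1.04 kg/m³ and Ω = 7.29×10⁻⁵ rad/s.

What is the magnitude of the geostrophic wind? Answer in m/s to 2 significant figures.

35 m/s

Coriolis parameter at 19°S:
f = 2Ω sin φ = 2 × 7.29×10⁻⁵ × sin 19° = 4.75×10⁻⁵ s⁻¹
In the Southern Hemisphere f is negative: f = −4.75×10⁻⁵ s⁻¹.
Component geostrophic relations (x east, y north):
u_g = −(1/(fρ)) ∂P/∂y,  v_g = (1/(fρ)) ∂P/∂x
u_g = −(0.59×10⁻³)/(−4.75×10⁻⁵ × 1.04) = 12.0 m/s;  v_g = (−1.6×10⁻³)/(−4.75×10⁻⁵ × 1.04) = 32.4 m/s
|V_g| = √(u_g² + v_g²) = 34.5 m/s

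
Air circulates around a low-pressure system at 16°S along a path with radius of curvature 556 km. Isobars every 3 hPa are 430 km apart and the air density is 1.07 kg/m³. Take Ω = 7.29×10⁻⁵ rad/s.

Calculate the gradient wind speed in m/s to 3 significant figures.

10.9 m/s

Coriolis parameter at 16°S:
f = 2Ω sin φ = 2 × 7.29×10⁻⁵ × sin 16° = 4.02×10⁻⁵ s⁻¹
Pressure gradient: |∂P/∂n| = 300 Pa / 430000 m = 6.98×10⁻⁴ Pa/m
Geostrophic speed: V_g = |∂P/∂n|/(fρ) = 6.98×10⁻⁴/(4.02×10⁻⁵ × 1.07) = 16.2 m/s
Around a low, centrifugal force acts outward with Coriolis, so pressure-gradient force balances both:
(1/ρ)|∂P/∂n| = fV + V²/R  →  V² + fR·V − fR·V_g = 0
With fR = 4.02×10⁻⁵ × 556×10³ m = 22.3 m/s:
V = [−fR + √((fR)² + 4 fR V_g)]/2 = [−22.3 + √(22.3² + 4×22.3×16.2)]/2 = 10.9 m/s
Subgeostrophic (V < V_g = 16.2 m/s), as expected around a low.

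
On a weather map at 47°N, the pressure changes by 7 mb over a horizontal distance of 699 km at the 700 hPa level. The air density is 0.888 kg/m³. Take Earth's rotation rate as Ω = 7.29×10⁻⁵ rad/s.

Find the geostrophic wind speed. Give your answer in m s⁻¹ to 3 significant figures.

Coriolis parameter at 47°N:
f = 2Ω sin φ = 2 × 7.29×10⁻⁵ × sin 47° = 1.07×10⁻⁴ s⁻¹
Pressure gradient: |∂P/∂n| = 700 Pa / 699000 m = 1.00×10⁻³ Pa/m
Geostrophic balance (pressure-gradient force = Coriolis force):
V_g = (1/(fρ)) |∂P/∂n| = 1.00×10⁻³ / (1.07×10⁻⁴ × 0.888) = 10.6 m/s

10.6 m s⁻¹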